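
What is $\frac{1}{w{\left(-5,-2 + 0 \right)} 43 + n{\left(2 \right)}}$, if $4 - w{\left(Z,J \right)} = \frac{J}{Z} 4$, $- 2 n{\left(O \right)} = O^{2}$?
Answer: $\frac{5}{506} \approx 0.0098814$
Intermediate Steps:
$n{\left(O \right)} = - \frac{O^{2}}{2}$
$w{\left(Z,J \right)} = 4 - \frac{4 J}{Z}$ ($w{\left(Z,J \right)} = 4 - \frac{J}{Z} 4 = 4 - \frac{4 J}{Z}$)
$\frac{1}{w{\left(-5,-2 + 0 \right)} 43 + n{\left(2 \right)}} = \frac{1}{\left(4 - \frac{4 \left(-2 + 0\right)}{-5}\right) 43 - \frac{2^{2}}{2}} = \frac{1}{\left(4 - \left(-8\right) \left(- \frac{1}{5}\right)\right) 43 - 2} = \frac{1}{\left(4 - \frac{8}{5}\right) 43 - 2} = \frac{1}{\frac{12}{5} \cdot 43 - 2} = \frac{1}{\frac{516}{5} - 2} = \frac{1}{\frac{506}{5}} = \frac{5}{506}$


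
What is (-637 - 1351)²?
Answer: 3952144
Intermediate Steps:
(-637 - 1351)² = (-1988)² = 3952144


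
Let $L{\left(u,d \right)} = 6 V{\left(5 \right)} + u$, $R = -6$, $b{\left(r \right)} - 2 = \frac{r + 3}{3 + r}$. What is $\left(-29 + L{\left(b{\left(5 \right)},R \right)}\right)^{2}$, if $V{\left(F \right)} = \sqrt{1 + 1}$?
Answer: $748 - 312 \sqrt{2} \approx 306.77$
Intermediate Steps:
$b{\left(r \right)} = 3$ ($b{\left(r \right)} = 2 + \frac{r + 3}{3 + r} = 2 + \frac{3 + r}{3 + r} = 2 + 1 = 3$)
$V{\left(F \right)} = \sqrt{2}$
$L{\left(u,d \right)} = u + 6 \sqrt{2}$ ($L{\left(u,d \right)} = 6 \sqrt{2} + u = u + 6 \sqrt{2}$)
$\left(-29 + L{\left(b{\left(5 \right)},R \right)}\right)^{2} = \left(-29 + \left(3 + 6 \sqrt{2}\right)\right)^{2} = \left(-26 + 6 \sqrt{2}\right)^{2}$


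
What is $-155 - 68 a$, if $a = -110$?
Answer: $7325$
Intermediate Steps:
$-155 - 68 a = -155 - -7480 = -155 + 7480 = 7325$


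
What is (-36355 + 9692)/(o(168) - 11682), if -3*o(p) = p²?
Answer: 26663/21090 ≈ 1.2642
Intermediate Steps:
o(p) = -p²/3
(-36355 + 9692)/(o(168) - 11682) = (-36355 + 9692)/(-⅓*168² - 11682) = -26663/(-⅓*28224 - 11682) = -26663/(-9408 - 11682) = -26663/(-21090) = -26663*(-1/21090) = 26663/21090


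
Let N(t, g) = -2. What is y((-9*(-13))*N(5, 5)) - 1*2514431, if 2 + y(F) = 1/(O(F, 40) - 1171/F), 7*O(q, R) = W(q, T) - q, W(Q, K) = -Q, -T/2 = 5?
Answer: -295971392359/117709 ≈ -2.5144e+6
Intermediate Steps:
T = -10 (T = -2*5 = -10)
O(q, R) = -2*q/7 (O(q, R) = (-q - q)/7 = (-2*q)/7 = -2*q/7)
y(F) = -2 + 1/(-1171/F - 2*F/7) (y(F) = -2 + 1/(-2*F/7 - 1171/F) = -2 + 1/(-1171/F - 2*F/7))
y((-9*(-13))*N(5, 5)) - 1*2514431 = (-16394 - 7*(-9*(-13))*(-2) - 4*(-9*(-13)*(-2))²)/(8197 + 2*(-9*(-13)*(-2))²) - 1*2514431 = (-16394 - 819*(-2) - 4*(117*(-2))²)/(8197 + 2*(117*(-2))²) - 2514431 = (-16394 - 7*(-234) - 4*(-234)²)/(8197 + 2*(-234)²) - 2514431 = (-16394 + 1638 - 4*54756)/(8197 + 2*54756) - 2514431 = (-16394 + 1638 - 219024)/(8197 + 109512) - 2514431 = -233780/117709 - 2514431 = -295971392359/117709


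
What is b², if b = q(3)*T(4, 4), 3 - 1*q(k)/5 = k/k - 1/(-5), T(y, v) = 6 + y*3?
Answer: 26244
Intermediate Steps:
T(y, v) = 6 + 3*y
q(k) = 9 (q(k) = 15 - 5*(k/k - 1/(-5)) = 15 - 5*(1 - 1*(-⅕)) = 15 - 5*(1 + ⅕) = 15 - 5*6/5 = 15 - 6 = 9)
b = 162 (b = 9*(6 + 3*4) = 9*(6 + 12) = 9*18 = 162)
b² = 162² = 26244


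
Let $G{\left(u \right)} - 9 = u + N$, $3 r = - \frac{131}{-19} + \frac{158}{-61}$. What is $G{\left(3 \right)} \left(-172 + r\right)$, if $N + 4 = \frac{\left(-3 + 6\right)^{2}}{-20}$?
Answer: $- \frac{5970087}{4636} \approx -1287.8$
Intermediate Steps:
$r = \frac{1663}{1159}$ ($r = \frac{- \frac{131}{-19} + \frac{158}{-61}}{3} = \frac{\left(-131\right) \left(- \frac{1}{19}\right) + 158 \left(- \frac{1}{61}\right)}{3} = \frac{\frac{131}{19} - \frac{158}{61}}{3} = \frac{1}{3} \cdot \frac{4989}{1159} = \frac{1663}{1159} \approx 1.4349$)
$N = - \frac{89}{20}$ ($N = -4 + \frac{\left(-3 + 6\right)^{2}}{-20} = -4 + 3^{2} \left(- \frac{1}{20}\right) = -4 + 9 \left(- \frac{1}{20}\right) = -4 - \frac{9}{20} = - \frac{89}{20} \approx -4.45$)
$G{\left(u \right)} = \frac{91}{20} + u$ ($G{\left(u \right)} = 9 + \left(u - \frac{89}{20}\right) = 9 + \left(- \frac{89}{20} + u\right) = \frac{91}{20} + u$)
$G{\left(3 \right)} \left(-172 + r\right) = \left(\frac{91}{20} + 3\right) \left(-172 + \frac{1663}{1159}\right) = \frac{151}{20} \left(- \frac{197685}{1159}\right) = - \frac{5970087}{4636}$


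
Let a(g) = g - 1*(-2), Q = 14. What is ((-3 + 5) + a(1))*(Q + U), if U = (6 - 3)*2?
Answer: 100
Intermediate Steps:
a(g) = 2 + g (a(g) = g + 2 = 2 + g)
U = 6 (U = 3*2 = 6)
((-3 + 5) + a(1))*(Q + U) = ((-3 + 5) + (2 + 1))*(14 + 6) = (2 + 3)*20 = 5*20 = 100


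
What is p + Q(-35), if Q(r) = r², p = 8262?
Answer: 9487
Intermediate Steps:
p + Q(-35) = 8262 + (-35)² = 8262 + 1225 = 9487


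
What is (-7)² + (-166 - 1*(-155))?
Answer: 38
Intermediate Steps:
(-7)² + (-166 - 1*(-155)) = 49 + (-166 + 155) = 49 - 11 = 38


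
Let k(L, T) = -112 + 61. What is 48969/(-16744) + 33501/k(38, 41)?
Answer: -187812721/284648 ≈ -659.81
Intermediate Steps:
k(L, T) = -51
48969/(-16744) + 33501/k(38, 41) = 48969/(-16744) + 33501/(-51) = 48969*(-1/16744) + 33501*(-1/51) = -48969/16744 - 11167/17 = -187812721/284648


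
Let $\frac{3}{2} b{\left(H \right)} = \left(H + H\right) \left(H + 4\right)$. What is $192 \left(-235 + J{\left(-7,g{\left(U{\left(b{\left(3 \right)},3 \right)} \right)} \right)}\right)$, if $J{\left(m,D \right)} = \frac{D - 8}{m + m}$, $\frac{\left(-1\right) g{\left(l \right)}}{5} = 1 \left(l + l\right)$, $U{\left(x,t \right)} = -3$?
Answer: $- \frac{317952}{7} \approx -45422.0$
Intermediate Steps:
$b{\left(H \right)} = \frac{4 H \left(4 + H\right)}{3}$ ($b{\left(H \right)} = \frac{2 \left(H + H\right) \left(H + 4\right)}{3} = \frac{2 \cdot 2 H \left(4 + H\right)}{3} = \frac{4 H \left(4 + H\right)}{3}$)
$g{\left(l \right)} = - 10 l$ ($g{\left(l \right)} = - 5 \cdot 1 \left(l + l\right) = - 5 \cdot 1 \cdot 2 l = - 5 \cdot 2 l = - 10 l$)
$J{\left(m,D \right)} = \frac{-8 + D}{2 m}$
$192 \left(-235 + J{\left(-7,g{\left(U{\left(b{\left(3 \right)},3 \right)} \right)} \right)}\right) = 192 \left(-235 + \frac{-8 - -30}{2 \left(-7\right)}\right) = 192 \left(-235 + \frac{1}{2} \left(- \frac{1}{7}\right) \left(-8 + 30\right)\right) = 192 \left(-235 + \frac{1}{2} \left(- \frac{1}{7}\right) 22\right) = 192 \left(-235 - \frac{11}{7}\right) = 192 \left(- \frac{1656}{7}\right) = - \frac{317952}{7}$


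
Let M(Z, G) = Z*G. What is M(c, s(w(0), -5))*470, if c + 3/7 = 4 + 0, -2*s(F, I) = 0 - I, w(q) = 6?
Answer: -29375/7 ≈ -4196.4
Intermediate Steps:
s(F, I) = I/2 (s(F, I) = -(0 - I)/2 = -(-1)*I/2 = I/2)
c = 25/7 (c = -3/7 + (4 + 0) = -3/7 + 4 = 25/7 ≈ 3.5714)
M(Z, G) = G*Z
M(c, s(w(0), -5))*470 = (((½)*(-5))*(25/7))*470 = -5/2*25/7*470 = -125/14*470 = -29375/7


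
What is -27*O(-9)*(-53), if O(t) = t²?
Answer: 115911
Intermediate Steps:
-27*O(-9)*(-53) = -27*(-9)²*(-53) = -27*81*(-53) = -2187*(-53) = 115911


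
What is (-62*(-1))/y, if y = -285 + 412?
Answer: 62/127 ≈ 0.48819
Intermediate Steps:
y = 127
(-62*(-1))/y = -62*(-1)/127 = 62*(1/127) = 62/127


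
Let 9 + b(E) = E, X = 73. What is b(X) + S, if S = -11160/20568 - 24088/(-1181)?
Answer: 84869739/1012117 ≈ 83.854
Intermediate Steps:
S = 20094251/1012117 (S = -11160*1/20568 - 24088*(-1/1181) = -465/857 + 24088/1181 = 20094251/1012117 ≈ 19.854)
b(E) = -9 + E
b(X) + S = (-9 + 73) + 20094251/1012117 = 64 + 20094251/1012117 = 84869739/1012117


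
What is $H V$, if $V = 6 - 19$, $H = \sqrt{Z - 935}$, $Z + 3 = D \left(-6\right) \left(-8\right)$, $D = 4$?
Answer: $- 13 i \sqrt{746} \approx - 355.07 i$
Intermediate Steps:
$Z = 189$ ($Z = -3 + 4 \left(-6\right) \left(-8\right) = -3 - -192 = -3 + 192 = 189$)
$H = i \sqrt{746}$ ($H = \sqrt{189 - 935} = \sqrt{-746} = i \sqrt{746} \approx 27.313 i$)
$V = -13$ ($V = 6 - 19 = -13$)
$H V = i \sqrt{746} \left(-13\right) = - 13 i \sqrt{746}$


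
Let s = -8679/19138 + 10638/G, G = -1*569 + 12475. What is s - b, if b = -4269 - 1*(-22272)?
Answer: -2051004908607/113928514 ≈ -18003.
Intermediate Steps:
G = 11906 (G = -569 + 12475 = 11906)
s = 50128935/113928514 (s = -8679/19138 + 10638/11906 = -8679*1/19138 + 10638*(1/11906) = -8679/19138 + 5319/5953 = 50128935/113928514 ≈ 0.44000)
b = 18003 (b = -4269 + 22272 = 18003)
s - b = 50128935/113928514 - 1*18003 = 50128935/113928514 - 18003 = -2051004908607/113928514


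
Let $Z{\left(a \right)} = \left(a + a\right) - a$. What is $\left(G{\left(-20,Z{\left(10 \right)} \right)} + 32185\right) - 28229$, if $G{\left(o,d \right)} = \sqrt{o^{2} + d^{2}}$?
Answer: $3956 + 10 \sqrt{5} \approx 3978.4$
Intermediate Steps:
$Z{\left(a \right)} = a$ ($Z{\left(a \right)} = 2 a - a = a$)
$G{\left(o,d \right)} = \sqrt{d^{2} + o^{2}}$
$\left(G{\left(-20,Z{\left(10 \right)} \right)} + 32185\right) - 28229 = \left(\sqrt{10^{2} + \left(-20\right)^{2}} + 32185\right) - 28229 = \left(\sqrt{100 + 400} + 32185\right) - 28229 = \left(\sqrt{500} + 32185\right) - 28229 = \left(10 \sqrt{5} + 32185\right) - 28229 = \left(32185 + 10 \sqrt{5}\right) - 28229 = 3956 + 10 \sqrt{5}$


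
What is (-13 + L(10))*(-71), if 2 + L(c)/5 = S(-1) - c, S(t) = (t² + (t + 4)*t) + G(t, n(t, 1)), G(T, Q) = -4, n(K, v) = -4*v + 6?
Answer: 7313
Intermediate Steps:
n(K, v) = 6 - 4*v
S(t) = -4 + t² + t*(4 + t) (S(t) = (t² + (t + 4)*t) - 4 = (t² + (4 + t)*t) - 4 = (t² + t*(4 + t)) - 4 = -4 + t² + t*(4 + t))
L(c) = -40 - 5*c (L(c) = -10 + 5*((-4 + 2*(-1)² + 4*(-1)) - c) = -10 + 5*((-4 + 2*1 - 4) - c) = -10 + 5*((-4 + 2 - 4) - c) = -10 + 5*(-6 - c) = -10 + (-30 - 5*c) = -40 - 5*c)
(-13 + L(10))*(-71) = (-13 + (-40 - 5*10))*(-71) = (-13 + (-40 - 50))*(-71) = (-13 - 90)*(-71) = -103*(-71) = 7313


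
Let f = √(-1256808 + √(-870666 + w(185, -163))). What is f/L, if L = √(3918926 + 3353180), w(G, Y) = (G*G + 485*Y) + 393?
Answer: √(-9139640997648 + 7272106*I*√915103)/7272106 ≈ 0.00015821 + 0.41572*I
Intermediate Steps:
w(G, Y) = 393 + G² + 485*Y (w(G, Y) = (G² + 485*Y) + 393 = 393 + G² + 485*Y)
L = √7272106 ≈ 2696.7
f = √(-1256808 + I*√915103) (f = √(-1256808 + √(-870666 + (393 + 185² + 485*(-163)))) = √(-1256808 + √(-870666 + (393 + 34225 - 79055))) = √(-1256808 + √(-870666 - 44437)) = √(-1256808 + √(-915103)) = √(-1256808 + I*√915103) ≈ 0.427 + 1121.1*I)
f/L = √(-1256808 + I*√915103)/(√7272106) = √(-1256808 + I*√915103)*(√7272106/7272106) = √7272106*√(-1256808 + I*√915103)/7272106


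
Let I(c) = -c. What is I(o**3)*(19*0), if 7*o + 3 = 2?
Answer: 0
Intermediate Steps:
o = -1/7 (o = -3/7 + (1/7)*2 = -3/7 + 2/7 = -1/7 ≈ -0.14286)
I(o**3)*(19*0) = (-(-1/7)**3)*(19*0) = -1*(-1/343)*0 = (1/343)*0 = 0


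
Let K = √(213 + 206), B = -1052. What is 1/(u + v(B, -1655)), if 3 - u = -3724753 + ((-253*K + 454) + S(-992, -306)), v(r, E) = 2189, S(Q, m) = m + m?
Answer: 3727103/13891269952838 - 253*√419/13891269952838 ≈ 2.6793e-7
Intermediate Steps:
S(Q, m) = 2*m
K = √419 ≈ 20.469
u = 3724914 + 253*√419 (u = 3 - (-3724753 + ((-253*√419 + 454) + 2*(-306))) = 3 - (-3724753 + ((454 - 253*√419) - 612)) = 3 - (-3724753 + (-158 - 253*√419)) = 3 - (-3724911 - 253*√419) = 3 + (3724911 + 253*√419) = 3724914 + 253*√419 ≈ 3.7301e+6)
1/(u + v(B, -1655)) = 1/((3724914 + 253*√419) + 2189) = 1/(3727103 + 253*√419)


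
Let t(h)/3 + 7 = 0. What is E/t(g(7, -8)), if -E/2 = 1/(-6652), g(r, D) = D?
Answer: -1/69846 ≈ -1.4317e-5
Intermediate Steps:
E = 1/3326 (E = -2/(-6652) = -2*(-1/6652) = 1/3326 ≈ 0.00030066)
t(h) = -21 (t(h) = -21 + 3*0 = -21 + 0 = -21)
E/t(g(7, -8)) = (1/3326)/(-21) = (1/3326)*(-1/21) = -1/69846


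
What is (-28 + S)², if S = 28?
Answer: 0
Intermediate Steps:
(-28 + S)² = (-28 + 28)² = 0² = 0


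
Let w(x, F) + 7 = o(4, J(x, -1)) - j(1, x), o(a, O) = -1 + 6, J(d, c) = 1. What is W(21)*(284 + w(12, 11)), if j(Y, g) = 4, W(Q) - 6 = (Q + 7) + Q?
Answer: 15290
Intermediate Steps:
W(Q) = 13 + 2*Q (W(Q) = 6 + ((Q + 7) + Q) = 6 + ((7 + Q) + Q) = 6 + (7 + 2*Q) = 13 + 2*Q)
o(a, O) = 5
w(x, F) = -6 (w(x, F) = -7 + (5 - 1*4) = -7 + (5 - 4) = -7 + 1 = -6)
W(21)*(284 + w(12, 11)) = (13 + 2*21)*(284 - 6) = (13 + 42)*278 = 55*278 = 15290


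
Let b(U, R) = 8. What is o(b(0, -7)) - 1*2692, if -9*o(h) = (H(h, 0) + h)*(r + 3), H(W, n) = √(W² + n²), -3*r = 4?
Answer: -72764/27 ≈ -2695.0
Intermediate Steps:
r = -4/3 (r = -⅓*4 = -4/3 ≈ -1.3333)
o(h) = -5*h/27 - 5*√(h²)/27 (o(h) = -(√(h² + 0²) + h)*(-4/3 + 3)/9 = -(√(h² + 0) + h)*5/(9*3) = -(√(h²) + h)*5/(9*3) = -(h + √(h²))*5/(9*3) = -(5*h/3 + 5*√(h²)/3)/9 = -5*h/27 - 5*√(h²)/27)
o(b(0, -7)) - 1*2692 = (-5/27*8 - 5*√(8²)/27) - 1*2692 = (-40/27 - 5*√64/27) - 2692 = (-40/27 - 5/27*8) - 2692 = (-40/27 - 40/27) - 2692 = -80/27 - 2692 = -72764/27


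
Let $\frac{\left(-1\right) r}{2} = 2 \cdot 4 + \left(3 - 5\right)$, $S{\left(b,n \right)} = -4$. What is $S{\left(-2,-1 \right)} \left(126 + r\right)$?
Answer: $-456$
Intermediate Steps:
$r = -12$ ($r = - 2 \left(2 \cdot 4 + \left(3 - 5\right)\right) = - 2 \left(8 + \left(3 - 5\right)\right) = - 2 \left(8 - 2\right) = \left(-2\right) 6 = -12$)
$S{\left(-2,-1 \right)} \left(126 + r\right) = - 4 \left(126 - 12\right) = \left(-4\right) 114 = -456$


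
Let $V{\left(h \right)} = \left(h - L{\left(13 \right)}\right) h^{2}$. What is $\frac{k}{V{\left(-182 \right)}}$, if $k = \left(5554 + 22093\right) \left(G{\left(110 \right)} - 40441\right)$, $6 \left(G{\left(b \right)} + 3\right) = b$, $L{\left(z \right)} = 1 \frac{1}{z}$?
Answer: $\frac{257918863}{1391796} \approx 185.31$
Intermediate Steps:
$L{\left(z \right)} = \frac{1}{z}$
$G{\left(b \right)} = -3 + \frac{b}{6}$
$k = - \frac{3352945219}{3}$ ($k = \left(5554 + 22093\right) \left(\left(-3 + \frac{1}{6} \cdot 110\right) - 40441\right) = 27647 \left(\left(-3 + \frac{55}{3}\right) - 40441\right) = 27647 \left(\frac{46}{3} - 40441\right) = 27647 \left(- \frac{121277}{3}\right) = - \frac{3352945219}{3} \approx -1.1176 \cdot 10^{9}$)
$V{\left(h \right)} = h^{2} \left(- \frac{1}{13} + h\right)$ ($V{\left(h \right)} = \left(h - \frac{1}{13}\right) h^{2} = \left(- \frac{1}{13} + h\right) h^{2} = h^{2} \left(- \frac{1}{13} + h\right)$)
$\frac{k}{V{\left(-182 \right)}} = - \frac{3352945219}{3 \left(-182\right)^{2} \left(- \frac{1}{13} - 182\right)} = - \frac{3352945219}{3 \cdot 33124 \left(- \frac{2367}{13}\right)} = - \frac{3352945219}{3 \left(-6031116\right)} = \left(- \frac{3352945219}{3}\right) \left(- \frac{1}{6031116}\right) = \frac{257918863}{1391796}$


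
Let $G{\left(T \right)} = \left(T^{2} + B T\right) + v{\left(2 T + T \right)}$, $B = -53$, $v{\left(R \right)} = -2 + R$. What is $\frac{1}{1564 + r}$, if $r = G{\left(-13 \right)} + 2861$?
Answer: $\frac{1}{5242} \approx 0.00019077$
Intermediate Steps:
$G{\left(T \right)} = -2 + T^{2} - 50 T$ ($G{\left(T \right)} = \left(T^{2} - 53 T\right) + \left(-2 + \left(2 T + T\right)\right) = \left(T^{2} - 53 T\right) + \left(-2 + 3 T\right) = -2 + T^{2} - 50 T$)
$r = 3678$ ($r = \left(-2 + \left(-13\right)^{2} - -650\right) + 2861 = \left(-2 + 169 + 650\right) + 2861 = 817 + 2861 = 3678$)
$\frac{1}{1564 + r} = \frac{1}{1564 + 3678} = \frac{1}{5242}$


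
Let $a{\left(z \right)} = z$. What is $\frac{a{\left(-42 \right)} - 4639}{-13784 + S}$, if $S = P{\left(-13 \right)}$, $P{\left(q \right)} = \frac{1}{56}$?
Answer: $\frac{262136}{771903} \approx 0.3396$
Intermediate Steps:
$P{\left(q \right)} = \frac{1}{56}$
$S = \frac{1}{56} \approx 0.017857$
$\frac{a{\left(-42 \right)} - 4639}{-13784 + S} = \frac{-42 - 4639}{-13784 + \frac{1}{56}} = - \frac{4681}{- \frac{771903}{56}} = \left(-4681\right) \left(- \frac{56}{771903}\right) = \frac{262136}{771903}$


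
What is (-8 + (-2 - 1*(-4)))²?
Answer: 36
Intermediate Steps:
(-8 + (-2 - 1*(-4)))² = (-8 + (-2 + 4))² = (-8 + 2)² = (-6)² = 36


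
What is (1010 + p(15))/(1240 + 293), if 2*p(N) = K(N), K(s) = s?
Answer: 2035/3066 ≈ 0.66373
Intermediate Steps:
p(N) = N/2
(1010 + p(15))/(1240 + 293) = (1010 + (1/2)*15)/(1240 + 293) = (1010 + 15/2)/1533 = (2035/2)*(1/1533) = 2035/3066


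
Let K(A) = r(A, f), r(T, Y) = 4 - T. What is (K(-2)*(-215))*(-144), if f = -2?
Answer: 185760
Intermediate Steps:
K(A) = 4 - A
(K(-2)*(-215))*(-144) = ((4 - 1*(-2))*(-215))*(-144) = ((4 + 2)*(-215))*(-144) = (6*(-215))*(-144) = -1290*(-144) = 185760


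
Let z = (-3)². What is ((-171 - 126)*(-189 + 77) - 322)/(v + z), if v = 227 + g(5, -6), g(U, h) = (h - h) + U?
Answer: 32942/241 ≈ 136.69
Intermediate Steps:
g(U, h) = U (g(U, h) = 0 + U = U)
z = 9
v = 232 (v = 227 + 5 = 232)
((-171 - 126)*(-189 + 77) - 322)/(v + z) = ((-171 - 126)*(-189 + 77) - 322)/(232 + 9) = (-297*(-112) - 322)/241 = (33264 - 322)*(1/241) = 32942*(1/241) = 32942/241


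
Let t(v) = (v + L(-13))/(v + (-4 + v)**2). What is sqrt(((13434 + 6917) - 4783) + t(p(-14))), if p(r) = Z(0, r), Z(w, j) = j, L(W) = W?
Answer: sqrt(1496076430)/310 ≈ 124.77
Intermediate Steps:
p(r) = r
t(v) = (-13 + v)/(v + (-4 + v)**2) (t(v) = (v - 13)/(v + (-4 + v)**2) = (-13 + v)/(v + (-4 + v)**2))
sqrt(((13434 + 6917) - 4783) + t(p(-14))) = sqrt(((13434 + 6917) - 4783) + (-13 - 14)/(-14 + (-4 - 14)**2)) = sqrt((20351 - 4783) - 27/(-14 + (-18)**2)) = sqrt(15568 - 27/(-14 + 324)) = sqrt(15568 - 27/310) = sqrt(4826053/310) = sqrt(1496076430)/310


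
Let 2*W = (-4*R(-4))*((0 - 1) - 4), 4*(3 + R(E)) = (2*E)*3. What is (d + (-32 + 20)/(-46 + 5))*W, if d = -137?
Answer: 504450/41 ≈ 12304.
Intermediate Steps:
R(E) = -3 + 3*E/2 (R(E) = -3 + ((2*E)*3)/4 = -3 + (6*E)/4 = -3 + 3*E/2)
W = -90 (W = ((-4*(-3 + (3/2)*(-4)))*((0 - 1) - 4))/2 = ((-4*(-3 - 6))*(-1 - 4))/2 = (-4*(-9)*(-5))/2 = (36*(-5))/2 = (½)*(-180) = -90)
(d + (-32 + 20)/(-46 + 5))*W = (-137 + (-32 + 20)/(-46 + 5))*(-90) = (-137 - 12/(-41))*(-90) = (-137 - 12*(-1/41))*(-90) = (-137 + 12/41)*(-90) = -5605/41*(-90) = 504450/41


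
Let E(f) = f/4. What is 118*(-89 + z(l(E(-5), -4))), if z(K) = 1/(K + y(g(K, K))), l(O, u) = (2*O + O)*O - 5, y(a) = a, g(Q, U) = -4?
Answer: -726526/69 ≈ -10529.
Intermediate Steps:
E(f) = f/4 (E(f) = f*(1/4) = f/4)
l(O, u) = -5 + 3*O**2 (l(O, u) = (3*O)*O - 5 = 3*O**2 - 5 = -5 + 3*O**2)
z(K) = 1/(-4 + K) (z(K) = 1/(K - 4) = 1/(-4 + K))
118*(-89 + z(l(E(-5), -4))) = 118*(-89 + 1/(-4 + (-5 + 3*((1/4)*(-5))**2))) = 118*(-89 + 1/(-4 + (-5 + 3*(-5/4)**2))) = 118*(-89 + 1/(-4 + (-5 + 3*(25/16)))) = 118*(-89 + 1/(-4 + (-5 + 75/16))) = 118*(-89 + 1/(-4 - 5/16)) = 118*(-89 + 1/(-69/16)) = 118*(-89 - 16/69) = 118*(-6157/69) = -726526/69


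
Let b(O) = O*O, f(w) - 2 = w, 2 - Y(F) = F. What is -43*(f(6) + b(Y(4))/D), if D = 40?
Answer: -3483/10 ≈ -348.30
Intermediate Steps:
Y(F) = 2 - F
f(w) = 2 + w
b(O) = O²
-43*(f(6) + b(Y(4))/D) = -43*((2 + 6) + (2 - 1*4)²/40) = -43*(8 + (2 - 4)²*(1/40)) = -43*(8 + (-2)²*(1/40)) = -43*(8 + 4*(1/40)) = -43*(8 + ⅒) = -43*81/10 = -3483/10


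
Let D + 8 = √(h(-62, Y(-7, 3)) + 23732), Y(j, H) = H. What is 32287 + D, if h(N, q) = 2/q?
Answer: 32279 + √213594/3 ≈ 32433.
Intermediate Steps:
D = -8 + √213594/3 (D = -8 + √(2/3 + 23732) = -8 + √(2*(⅓) + 23732) = -8 + √(⅔ + 23732) = -8 + √(71198/3) = -8 + √213594/3 ≈ 146.05)
32287 + D = 32287 + (-8 + √213594/3) = 32279 + √213594/3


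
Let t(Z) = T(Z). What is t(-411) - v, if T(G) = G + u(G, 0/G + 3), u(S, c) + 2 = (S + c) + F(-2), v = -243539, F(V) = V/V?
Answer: 242719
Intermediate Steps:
F(V) = 1
u(S, c) = -1 + S + c (u(S, c) = -2 + ((S + c) + 1) = -2 + (1 + S + c) = -1 + S + c)
T(G) = 2 + 2*G (T(G) = G + (-1 + G + (0/G + 3)) = G + (-1 + G + (0 + 3)) = G + (-1 + G + 3) = G + (2 + G) = 2 + 2*G)
t(Z) = 2 + 2*Z
t(-411) - v = (2 + 2*(-411)) - 1*(-243539) = (2 - 822) + 243539 = -820 + 243539 = 242719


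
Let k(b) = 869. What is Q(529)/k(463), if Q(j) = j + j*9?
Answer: 5290/869 ≈ 6.0875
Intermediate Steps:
Q(j) = 10*j (Q(j) = j + 9*j = 10*j)
Q(529)/k(463) = (10*529)/869 = 5290*(1/869) = 5290/869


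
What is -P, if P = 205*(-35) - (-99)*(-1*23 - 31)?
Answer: 12521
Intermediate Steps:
P = -12521 (P = -7175 - (-99)*(-23 - 31) = -7175 - (-99)*(-54) = -7175 - 1*5346 = -7175 - 5346 = -12521)
-P = -1*(-12521) = 12521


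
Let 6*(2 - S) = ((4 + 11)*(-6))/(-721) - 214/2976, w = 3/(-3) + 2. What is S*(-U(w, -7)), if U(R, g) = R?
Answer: -12817403/6437088 ≈ -1.9912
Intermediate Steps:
w = 1 (w = 3*(-1/3) + 2 = -1 + 2 = 1)
S = 12817403/6437088 (S = 2 - (((4 + 11)*(-6))/(-721) - 214/2976)/6 = 2 - ((15*(-6))*(-1/721) - 214*1/2976)/6 = 2 - (-90*(-1/721) - 107/1488)/6 = 2 - (90/721 - 107/1488)/6 = 2 - 1/6*56773/1072848 = 2 - 56773/6437088 = 12817403/6437088 ≈ 1.9912)
S*(-U(w, -7)) = 12817403*(-1*1)/6437088 = (12817403/6437088)*(-1) = -12817403/6437088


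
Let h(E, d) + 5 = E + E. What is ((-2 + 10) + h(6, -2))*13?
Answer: 195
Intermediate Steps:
h(E, d) = -5 + 2*E (h(E, d) = -5 + (E + E) = -5 + 2*E)
((-2 + 10) + h(6, -2))*13 = ((-2 + 10) + (-5 + 2*6))*13 = (8 + (-5 + 12))*13 = (8 + 7)*13 = 15*13 = 195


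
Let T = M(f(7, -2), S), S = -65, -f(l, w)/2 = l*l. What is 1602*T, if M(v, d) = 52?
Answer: 83304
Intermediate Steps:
f(l, w) = -2*l² (f(l, w) = -2*l*l = -2*l²)
T = 52
1602*T = 1602*52 = 83304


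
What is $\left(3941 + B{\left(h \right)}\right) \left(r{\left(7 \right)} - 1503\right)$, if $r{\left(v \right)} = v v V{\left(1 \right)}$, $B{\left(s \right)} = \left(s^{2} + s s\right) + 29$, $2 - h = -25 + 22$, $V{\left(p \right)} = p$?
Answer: $-5845080$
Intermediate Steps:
$h = 5$ ($h = 2 - \left(-25 + 22\right) = 2 - -3 = 2 + 3 = 5$)
$B{\left(s \right)} = 29 + 2 s^{2}$ ($B{\left(s \right)} = \left(s^{2} + s^{2}\right) + 29 = 2 s^{2} + 29 = 29 + 2 s^{2}$)
$r{\left(v \right)} = v^{2}$ ($r{\left(v \right)} = v v 1 = v^{2} \cdot 1 = v^{2}$)
$\left(3941 + B{\left(h \right)}\right) \left(r{\left(7 \right)} - 1503\right) = \left(3941 + \left(29 + 2 \cdot 5^{2}\right)\right) \left(7^{2} - 1503\right) = \left(3941 + \left(29 + 2 \cdot 25\right)\right) \left(49 - 1503\right) = \left(3941 + \left(29 + 50\right)\right) \left(-1454\right) = \left(3941 + 79\right) \left(-1454\right) = 4020 \left(-1454\right) = -5845080$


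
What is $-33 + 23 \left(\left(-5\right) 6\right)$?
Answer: $-723$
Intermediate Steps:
$-33 + 23 \left(\left(-5\right) 6\right) = -33 + 23 \left(-30\right) = -33 - 690 = -723$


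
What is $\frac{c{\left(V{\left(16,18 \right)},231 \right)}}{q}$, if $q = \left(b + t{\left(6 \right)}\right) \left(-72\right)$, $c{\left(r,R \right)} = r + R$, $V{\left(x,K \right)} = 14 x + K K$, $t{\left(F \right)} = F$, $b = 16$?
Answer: $- \frac{779}{1584} \approx -0.49179$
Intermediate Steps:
$V{\left(x,K \right)} = K^{2} + 14 x$ ($V{\left(x,K \right)} = 14 x + K^{2} = K^{2} + 14 x$)
$c{\left(r,R \right)} = R + r$
$q = -1584$ ($q = \left(16 + 6\right) \left(-72\right) = 22 \left(-72\right) = -1584$)
$\frac{c{\left(V{\left(16,18 \right)},231 \right)}}{q} = \frac{231 + \left(18^{2} + 14 \cdot 16\right)}{-1584} = \left(231 + \left(324 + 224\right)\right) \left(- \frac{1}{1584}\right) = \left(231 + 548\right) \left(- \frac{1}{1584}\right) = 779 \left(- \frac{1}{1584}\right) = - \frac{779}{1584}$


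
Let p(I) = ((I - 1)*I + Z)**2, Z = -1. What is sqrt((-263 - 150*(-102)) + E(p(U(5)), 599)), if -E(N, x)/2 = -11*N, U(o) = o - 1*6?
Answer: 37*sqrt(11) ≈ 122.72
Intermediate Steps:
U(o) = -6 + o (U(o) = o - 6 = -6 + o)
p(I) = (-1 + I*(-1 + I))**2 (p(I) = ((I - 1)*I - 1)**2 = ((-1 + I)*I - 1)**2 = (I*(-1 + I) - 1)**2 = (-1 + I*(-1 + I))**2)
E(N, x) = 22*N (E(N, x) = -(-22)*N = 22*N)
sqrt((-263 - 150*(-102)) + E(p(U(5)), 599)) = sqrt((-263 - 150*(-102)) + 22*(1 + (-6 + 5) - (-6 + 5)**2)**2) = sqrt((-263 + 15300) + 22*(1 - 1 - 1*(-1)**2)**2) = sqrt(15037 + 22*(1 - 1 - 1*1)**2) = sqrt(15037 + 22*(1 - 1 - 1)**2) = sqrt(15037 + 22*(-1)**2) = sqrt(15037 + 22*1) = sqrt(15037 + 22) = sqrt(15059) = 37*sqrt(11)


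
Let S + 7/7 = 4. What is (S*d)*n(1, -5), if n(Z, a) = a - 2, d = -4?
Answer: 84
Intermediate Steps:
S = 3 (S = -1 + 4 = 3)
n(Z, a) = -2 + a
(S*d)*n(1, -5) = (3*(-4))*(-2 - 5) = -12*(-7) = 84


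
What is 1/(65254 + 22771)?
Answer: 1/88025 ≈ 1.1360e-5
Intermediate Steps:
1/(65254 + 22771) = 1/88025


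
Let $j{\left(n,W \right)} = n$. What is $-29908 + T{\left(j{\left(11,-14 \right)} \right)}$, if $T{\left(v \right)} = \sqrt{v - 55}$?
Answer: $-29908 + 2 i \sqrt{11} \approx -29908.0 + 6.6332 i$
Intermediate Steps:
$T{\left(v \right)} = \sqrt{-55 + v}$
$-29908 + T{\left(j{\left(11,-14 \right)} \right)} = -29908 + \sqrt{-55 + 11} = -29908 + \sqrt{-44} = -29908 + 2 i \sqrt{11}$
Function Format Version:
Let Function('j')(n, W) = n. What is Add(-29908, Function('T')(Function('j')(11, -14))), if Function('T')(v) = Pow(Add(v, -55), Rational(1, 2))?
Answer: Add(-29908, Mul(2, I, Pow(11, Rational(1, 2)))) ≈ Add(-29908., Mul(6.6332, I))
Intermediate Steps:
Function('T')(v) = Pow(Add(-55, v), Rational(1, 2))
Add(-29908, Function('T')(Function('j')(11, -14))) = Add(-29908, Pow(Add(-55, 11), Rational(1, 2))) = Add(-29908, Pow(-44, Rational(1, 2))) = Add(-29908, Mul(2, I, Pow(11, Rational(1, 2))))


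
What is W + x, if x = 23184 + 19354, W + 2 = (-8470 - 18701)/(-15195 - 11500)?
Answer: 1135525691/26695 ≈ 42537.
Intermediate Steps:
W = -26219/26695 (W = -2 + (-8470 - 18701)/(-15195 - 11500) = -2 - 27171/(-26695) = -2 - 27171*(-1/26695) = -2 + 27171/26695 = -26219/26695 ≈ -0.98217)
x = 42538
W + x = -26219/26695 + 42538 = 1135525691/26695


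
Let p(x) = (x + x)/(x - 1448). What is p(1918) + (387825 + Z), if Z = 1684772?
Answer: 487062213/235 ≈ 2.0726e+6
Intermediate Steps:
p(x) = 2*x/(-1448 + x) (p(x) = (2*x)/(-1448 + x) = 2*x/(-1448 + x))
p(1918) + (387825 + Z) = 2*1918/(-1448 + 1918) + (387825 + 1684772) = 2*1918/470 + 2072597 = 2*1918*(1/470) + 2072597 = 1918/235 + 2072597 = 487062213/235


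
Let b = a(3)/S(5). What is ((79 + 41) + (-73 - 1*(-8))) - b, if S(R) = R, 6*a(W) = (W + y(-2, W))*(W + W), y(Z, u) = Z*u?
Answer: 278/5 ≈ 55.600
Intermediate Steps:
a(W) = -W²/3 (a(W) = ((W - 2*W)*(W + W))/6 = ((-W)*(2*W))/6 = (-2*W²)/6 = -W²/3)
b = -⅗ (b = -⅓*3²/5 = -⅓*9*(⅕) = -3*⅕ = -⅗ ≈ -0.60000)
((79 + 41) + (-73 - 1*(-8))) - b = ((79 + 41) + (-73 - 1*(-8))) - 1*(-⅗) = (120 + (-73 + 8)) + ⅗ = (120 - 65) + ⅗ = 55 + ⅗ = 278/5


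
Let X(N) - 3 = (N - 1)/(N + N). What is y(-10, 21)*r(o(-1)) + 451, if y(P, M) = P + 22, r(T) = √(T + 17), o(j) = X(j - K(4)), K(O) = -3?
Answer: 505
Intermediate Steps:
X(N) = 3 + (-1 + N)/(2*N) (X(N) = 3 + (N - 1)/(N + N) = 3 + (-1 + N)/((2*N)) = 3 + (-1 + N)*(1/(2*N)) = 3 + (-1 + N)/(2*N))
o(j) = (20 + 7*j)/(2*(3 + j)) (o(j) = (-1 + 7*(j - 1*(-3)))/(2*(j - 1*(-3))) = (-1 + 7*(j + 3))/(2*(j + 3)) = (-1 + 7*(3 + j))/(2*(3 + j)) = (-1 + (21 + 7*j))/(2*(3 + j)) = (20 + 7*j)/(2*(3 + j)))
r(T) = √(17 + T)
y(P, M) = 22 + P
y(-10, 21)*r(o(-1)) + 451 = (22 - 10)*√(17 + (20 + 7*(-1))/(2*(3 - 1))) + 451 = 12*√(17 + (½)*(20 - 7)/2) + 451 = 12*√(17 + (½)*(½)*13) + 451 = 12*√(17 + 13/4) + 451 = 12*√(81/4) + 451 = 12*(9/2) + 451 = 54 + 451 = 505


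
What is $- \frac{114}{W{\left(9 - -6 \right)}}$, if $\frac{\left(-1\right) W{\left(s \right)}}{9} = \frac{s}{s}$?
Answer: $\frac{38}{3} \approx 12.667$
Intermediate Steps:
$W{\left(s \right)} = -9$ ($W{\left(s \right)} = - 9 \frac{s}{s} = \left(-9\right) 1 = -9$)
$- \frac{114}{W{\left(9 - -6 \right)}} = - \frac{114}{-9} = \left(-114\right) \left(- \frac{1}{9}\right) = \frac{38}{3}$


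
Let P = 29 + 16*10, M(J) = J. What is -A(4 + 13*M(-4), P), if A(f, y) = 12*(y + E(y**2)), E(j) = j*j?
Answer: -15311880360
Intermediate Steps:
E(j) = j**2
P = 189 (P = 29 + 160 = 189)
A(f, y) = 12*y + 12*y**4 (A(f, y) = 12*(y + (y**2)**2) = 12*(y + y**4) = 12*y + 12*y**4)
-A(4 + 13*M(-4), P) = -12*189*(1 + 189**3) = -12*189*(1 + 6751269) = -12*189*6751270 = -1*15311880360 = -15311880360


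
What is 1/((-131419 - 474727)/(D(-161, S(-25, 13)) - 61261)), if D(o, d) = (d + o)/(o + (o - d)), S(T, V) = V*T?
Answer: 61423/606146 ≈ 0.10133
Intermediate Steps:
S(T, V) = T*V
D(o, d) = (d + o)/(-d + 2*o)
1/((-131419 - 474727)/(D(-161, S(-25, 13)) - 61261)) = 1/((-131419 - 474727)/((-(-25)*13 - 1*(-161))/(-25*13 - 2*(-161)) - 61261)) = 1/(-606146/((-1*(-325) + 161)/(-325 + 322) - 61261)) = 1/(-606146/((325 + 161)/(-3) - 61261)) = 1/(-606146/(-1/3*486 - 61261)) = 1/(-606146/(-162 - 61261)) = 1/(-606146/(-61423)) = 1/(-606146*(-1/61423)) = 1/(606146/61423) = 61423/606146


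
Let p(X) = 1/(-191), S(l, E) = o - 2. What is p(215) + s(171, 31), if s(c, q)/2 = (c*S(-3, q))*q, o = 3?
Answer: 2024981/191 ≈ 10602.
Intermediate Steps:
S(l, E) = 1 (S(l, E) = 3 - 2 = 1)
p(X) = -1/191
s(c, q) = 2*c*q (s(c, q) = 2*((c*1)*q) = 2*(c*q) = 2*c*q)
p(215) + s(171, 31) = -1/191 + 2*171*31 = -1/191 + 10602 = 2024981/191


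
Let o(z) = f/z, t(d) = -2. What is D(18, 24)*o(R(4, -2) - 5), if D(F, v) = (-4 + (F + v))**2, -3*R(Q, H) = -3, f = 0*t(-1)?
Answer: 0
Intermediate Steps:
f = 0 (f = 0*(-2) = 0)
R(Q, H) = 1 (R(Q, H) = -1/3*(-3) = 1)
o(z) = 0 (o(z) = 0/z = 0)
D(F, v) = (-4 + F + v)**2
D(18, 24)*o(R(4, -2) - 5) = (-4 + 18 + 24)**2*0 = 38**2*0 = 1444*0 = 0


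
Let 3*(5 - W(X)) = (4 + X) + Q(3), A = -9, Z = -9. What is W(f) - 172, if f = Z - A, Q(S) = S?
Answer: -508/3 ≈ -169.33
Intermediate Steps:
f = 0 (f = -9 - 1*(-9) = -9 + 9 = 0)
W(X) = 8/3 - X/3 (W(X) = 5 - ((4 + X) + 3)/3 = 5 - (7 + X)/3 = 5 + (-7/3 - X/3) = 8/3 - X/3)
W(f) - 172 = (8/3 - ⅓*0) - 172 = (8/3 + 0) - 172 = 8/3 - 172 = -508/3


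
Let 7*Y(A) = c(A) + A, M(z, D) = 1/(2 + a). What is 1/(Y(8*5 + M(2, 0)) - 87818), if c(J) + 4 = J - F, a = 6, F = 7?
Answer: -28/2458627 ≈ -1.1388e-5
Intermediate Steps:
c(J) = -11 + J (c(J) = -4 + (J - 1*7) = -4 + (J - 7) = -4 + (-7 + J) = -11 + J)
M(z, D) = 1/8 (M(z, D) = 1/(2 + 6) = 1/8)
Y(A) = -11/7 + 2*A/7 (Y(A) = ((-11 + A) + A)/7 = (-11 + 2*A)/7 = -11/7 + 2*A/7)
1/(Y(8*5 + M(2, 0)) - 87818) = 1/((-11/7 + 2*(8*5 + 1/8)/7) - 87818) = 1/((-11/7 + 2*(40 + 1/8)/7) - 87818) = 1/((-11/7 + (2/7)*(321/8)) - 87818) = 1/((-11/7 + 321/28) - 87818) = 1/(277/28 - 87818) = 1/(-2458627/28) = -28/2458627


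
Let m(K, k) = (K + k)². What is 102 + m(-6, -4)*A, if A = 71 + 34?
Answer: 10602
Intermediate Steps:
A = 105
102 + m(-6, -4)*A = 102 + (-6 - 4)²*105 = 102 + (-10)²*105 = 102 + 100*105 = 102 + 10500 = 10602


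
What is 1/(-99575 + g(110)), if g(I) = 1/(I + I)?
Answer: -220/21906499 ≈ -1.0043e-5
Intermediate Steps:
g(I) = 1/(2*I)
1/(-99575 + g(110)) = 1/(-99575 + (1/2)/110) = 1/(-99575 + (1/2)*(1/110)) = 1/(-99575 + 1/220) = 1/(-21906499/220) = -220/21906499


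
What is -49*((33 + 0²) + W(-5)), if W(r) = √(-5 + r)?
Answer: -1617 - 49*I*√10 ≈ -1617.0 - 154.95*I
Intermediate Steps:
-49*((33 + 0²) + W(-5)) = -49*((33 + 0²) + √(-5 - 5)) = -49*((33 + 0) + √(-10)) = -49*(33 + I*√10) = -(1617 + 49*I*√10) = -1617 - 49*I*√10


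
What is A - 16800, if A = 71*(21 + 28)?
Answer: -13321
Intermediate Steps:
A = 3479 (A = 71*49 = 3479)
A - 16800 = 3479 - 16800 = -13321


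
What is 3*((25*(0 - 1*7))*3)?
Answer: -1575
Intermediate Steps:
3*((25*(0 - 1*7))*3) = 3*((25*(0 - 7))*3) = 3*((25*(-7))*3) = 3*(-175*3) = 3*(-525) = -1575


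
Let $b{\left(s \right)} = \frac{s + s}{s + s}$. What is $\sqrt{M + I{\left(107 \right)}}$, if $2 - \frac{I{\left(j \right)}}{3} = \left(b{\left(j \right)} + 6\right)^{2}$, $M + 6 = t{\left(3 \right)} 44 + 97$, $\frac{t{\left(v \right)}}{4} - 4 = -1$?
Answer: $\sqrt{478} \approx 21.863$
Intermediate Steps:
$b{\left(s \right)} = 1$ ($b{\left(s \right)} = \frac{2 s}{2 s} = 2 s \frac{1}{2 s} = 1$)
$t{\left(v \right)} = 12$ ($t{\left(v \right)} = 16 + 4 \left(-1\right) = 16 - 4 = 12$)
$M = 619$ ($M = -6 + \left(12 \cdot 44 + 97\right) = -6 + \left(528 + 97\right) = -6 + 625 = 619$)
$I{\left(j \right)} = -141$ ($I{\left(j \right)} = 6 - 3 \left(1 + 6\right)^{2} = 6 - 3 \cdot 7^{2} = 6 - 147 = -141$)
$\sqrt{M + I{\left(107 \right)}} = \sqrt{619 - 141} = \sqrt{478}$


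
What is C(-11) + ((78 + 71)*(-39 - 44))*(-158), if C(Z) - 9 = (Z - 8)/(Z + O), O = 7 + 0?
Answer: 7815999/4 ≈ 1.9540e+6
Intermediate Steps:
O = 7
C(Z) = 9 + (-8 + Z)/(7 + Z) (C(Z) = 9 + (Z - 8)/(Z + 7) = 9 + (-8 + Z)/(7 + Z))
C(-11) + ((78 + 71)*(-39 - 44))*(-158) = 5*(11 + 2*(-11))/(7 - 11) + ((78 + 71)*(-39 - 44))*(-158) = 5*(11 - 22)/(-4) + (149*(-83))*(-158) = 5*(-1/4)*(-11) - 12367*(-158) = 55/4 + 1953986 = 7815999/4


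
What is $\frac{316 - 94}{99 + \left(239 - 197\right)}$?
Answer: $\frac{74}{47} \approx 1.5745$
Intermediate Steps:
$\frac{316 - 94}{99 + \left(239 - 197\right)} = \frac{316 - 94}{99 + 42} = \frac{316 - 94}{141} = 222 \cdot \frac{1}{141} = \frac{74}{47}$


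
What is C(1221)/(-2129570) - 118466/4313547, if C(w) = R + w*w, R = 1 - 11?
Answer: -6683051227177/9186000284790 ≈ -0.72753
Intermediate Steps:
R = -10
C(w) = -10 + w² (C(w) = -10 + w*w = -10 + w²)
C(1221)/(-2129570) - 118466/4313547 = (-10 + 1221²)/(-2129570) - 118466/4313547 = (-10 + 1490841)*(-1/2129570) - 118466*1/4313547 = 1490831*(-1/2129570) - 118466/4313547 = -1490831/2129570 - 118466/4313547 = -6683051227177/9186000284790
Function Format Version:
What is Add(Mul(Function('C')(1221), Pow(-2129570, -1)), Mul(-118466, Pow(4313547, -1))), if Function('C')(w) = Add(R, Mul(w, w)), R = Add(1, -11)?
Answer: Rational(-6683051227177, 9186000284790) ≈ -0.72753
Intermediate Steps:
R = -10
Function('C')(w) = Add(-10, Pow(w, 2)) (Function('C')(w) = Add(-10, Mul(w, w)) = Add(-10, Pow(w, 2)))
Add(Mul(Function('C')(1221), Pow(-2129570, -1)), Mul(-118466, Pow(4313547, -1))) = Add(Mul(Add(-10, Pow(1221, 2)), Pow(-2129570, -1)), Mul(-118466, Pow(4313547, -1))) = Add(Mul(Add(-10, 1490841), Rational(-1, 2129570)), Mul(-118466, Rational(1, 4313547))) = Add(Mul(1490831, Rational(-1, 2129570)), Rational(-118466, 4313547)) = Add(Rational(-1490831, 2129570), Rational(-118466, 4313547)) = Rational(-6683051227177, 9186000284790)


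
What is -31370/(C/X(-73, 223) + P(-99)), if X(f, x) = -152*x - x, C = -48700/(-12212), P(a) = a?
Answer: 1633832840295/5156188784 ≈ 316.87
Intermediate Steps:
C = 12175/3053 (C = -48700*(-1/12212) = 12175/3053 ≈ 3.9879)
X(f, x) = -153*x
-31370/(C/X(-73, 223) + P(-99)) = -31370/(12175/(3053*((-153*223))) - 99) = -31370/((12175/3053)/(-34119) - 99) = -31370/((12175/3053)*(-1/34119) - 99) = -31370/(-12175/104165307 - 99) = -31370/(-10312377568/104165307) = -31370*(-104165307/10312377568) = 1633832840295/5156188784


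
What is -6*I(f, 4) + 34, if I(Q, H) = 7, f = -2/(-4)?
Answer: -8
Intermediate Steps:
f = ½ (f = -2*(-¼) = ½ ≈ 0.50000)
-6*I(f, 4) + 34 = -6*7 + 34 = -42 + 34 = -8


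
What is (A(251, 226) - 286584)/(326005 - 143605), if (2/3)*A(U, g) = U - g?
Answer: -191031/121600 ≈ -1.5710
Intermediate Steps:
A(U, g) = -3*g/2 + 3*U/2 (A(U, g) = 3*(U - g)/2 = -3*g/2 + 3*U/2)
(A(251, 226) - 286584)/(326005 - 143605) = ((-3/2*226 + (3/2)*251) - 286584)/(326005 - 143605) = ((-339 + 753/2) - 286584)/182400 = (75/2 - 286584)*(1/182400) = -573093/2*1/182400 = -191031/121600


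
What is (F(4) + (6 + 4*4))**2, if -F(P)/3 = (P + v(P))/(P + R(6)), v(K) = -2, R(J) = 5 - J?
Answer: 400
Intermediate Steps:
F(P) = -3*(-2 + P)/(-1 + P) (F(P) = -3*(P - 2)/(P + (5 - 1*6)) = -3*(-2 + P)/(P + (5 - 6)) = -3*(-2 + P)/(P - 1) = -3*(-2 + P)/(-1 + P))
(F(4) + (6 + 4*4))**2 = (3*(2 - 1*4)/(-1 + 4) + (6 + 4*4))**2 = (3*(2 - 4)/3 + (6 + 16))**2 = (3*(1/3)*(-2) + 22)**2 = (-2 + 22)**2 = 20**2 = 400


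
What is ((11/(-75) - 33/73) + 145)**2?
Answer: 625043616409/29975625 ≈ 20852.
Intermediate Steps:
((11/(-75) - 33/73) + 145)**2 = ((11*(-1/75) - 33*1/73) + 145)**2 = ((-11/75 - 33/73) + 145)**2 = (-3278/5475 + 145)**2 = (790597/5475)**2 = 625043616409/29975625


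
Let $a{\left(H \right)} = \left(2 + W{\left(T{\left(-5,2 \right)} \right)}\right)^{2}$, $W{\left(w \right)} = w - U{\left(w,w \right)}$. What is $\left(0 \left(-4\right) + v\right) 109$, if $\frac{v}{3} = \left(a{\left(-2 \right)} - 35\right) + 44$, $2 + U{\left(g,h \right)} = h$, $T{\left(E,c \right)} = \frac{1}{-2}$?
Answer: $8175$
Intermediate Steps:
$T{\left(E,c \right)} = - \frac{1}{2}$
$U{\left(g,h \right)} = -2 + h$
$W{\left(w \right)} = 2$ ($W{\left(w \right)} = w - \left(-2 + w\right) = 2$)
$a{\left(H \right)} = 16$ ($a{\left(H \right)} = \left(2 + 2\right)^{2} = 4^{2} = 16$)
$v = 75$ ($v = 3 \left(\left(16 - 35\right) + 44\right) = 3 \left(-19 + 44\right) = 3 \cdot 25 = 75$)
$\left(0 \left(-4\right) + v\right) 109 = \left(0 \left(-4\right) + 75\right) 109 = \left(0 + 75\right) 109 = 75 \cdot 109 = 8175$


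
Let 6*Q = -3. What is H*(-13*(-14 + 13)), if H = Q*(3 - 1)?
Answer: -13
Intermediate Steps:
Q = -1/2 (Q = (1/6)*(-3) = -1/2 ≈ -0.50000)
H = -1 (H = -(3 - 1)/2 = -1/2*2 = -1)
H*(-13*(-14 + 13)) = -(-13)*(-14 + 13) = -(-13)*(-1) = -1*13 = -13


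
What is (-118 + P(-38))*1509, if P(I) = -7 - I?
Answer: -131283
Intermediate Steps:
(-118 + P(-38))*1509 = (-118 + (-7 - 1*(-38)))*1509 = (-118 + (-7 + 38))*1509 = (-118 + 31)*1509 = -87*1509 = -131283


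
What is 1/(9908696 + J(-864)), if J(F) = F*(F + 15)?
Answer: 1/10642232 ≈ 9.3965e-8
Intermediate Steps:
J(F) = F*(15 + F)
1/(9908696 + J(-864)) = 1/(9908696 - 864*(15 - 864)) = 1/(9908696 - 864*(-849)) = 1/(9908696 + 733536) = 1/10642232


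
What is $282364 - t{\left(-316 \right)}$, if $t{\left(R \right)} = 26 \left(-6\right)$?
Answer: $282520$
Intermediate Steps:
$t{\left(R \right)} = -156$
$282364 - t{\left(-316 \right)} = 282364 - -156 = 282364 + 156 = 282520$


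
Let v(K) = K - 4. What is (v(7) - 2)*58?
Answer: 58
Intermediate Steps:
v(K) = -4 + K
(v(7) - 2)*58 = ((-4 + 7) - 2)*58 = (3 - 2)*58 = 1*58 = 58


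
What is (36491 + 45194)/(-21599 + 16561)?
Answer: -81685/5038 ≈ -16.214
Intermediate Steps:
(36491 + 45194)/(-21599 + 16561) = 81685/(-5038) = 81685*(-1/5038) = -81685/5038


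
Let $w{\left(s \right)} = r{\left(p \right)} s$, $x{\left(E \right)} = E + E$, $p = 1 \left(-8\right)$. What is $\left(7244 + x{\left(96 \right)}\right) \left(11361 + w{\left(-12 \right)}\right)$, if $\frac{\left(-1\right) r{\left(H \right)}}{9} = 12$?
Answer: $94117452$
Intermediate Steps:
$p = -8$
$x{\left(E \right)} = 2 E$
$r{\left(H \right)} = -108$ ($r{\left(H \right)} = \left(-9\right) 12 = -108$)
$w{\left(s \right)} = - 108 s$
$\left(7244 + x{\left(96 \right)}\right) \left(11361 + w{\left(-12 \right)}\right) = \left(7244 + 2 \cdot 96\right) \left(11361 - -1296\right) = \left(7244 + 192\right) \left(11361 + 1296\right) = 7436 \cdot 12657 = 94117452$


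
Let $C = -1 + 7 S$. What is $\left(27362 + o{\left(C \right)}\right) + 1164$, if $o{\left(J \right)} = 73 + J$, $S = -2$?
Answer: $28584$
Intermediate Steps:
$C = -15$ ($C = -1 + 7 \left(-2\right) = -1 - 14 = -15$)
$\left(27362 + o{\left(C \right)}\right) + 1164 = \left(27362 + \left(73 - 15\right)\right) + 1164 = \left(27362 + 58\right) + 1164 = 27420 + 1164 = 28584$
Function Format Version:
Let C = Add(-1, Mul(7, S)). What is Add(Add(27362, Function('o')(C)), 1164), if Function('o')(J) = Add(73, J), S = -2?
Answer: 28584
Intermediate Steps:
C = -15 (C = Add(-1, Mul(7, -2)) = Add(-1, -14) = -15)
Add(Add(27362, Function('o')(C)), 1164) = Add(Add(27362, Add(73, -15)), 1164) = Add(Add(27362, 58), 1164) = Add(27420, 1164) = 28584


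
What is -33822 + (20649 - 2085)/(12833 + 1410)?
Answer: -481708182/14243 ≈ -33821.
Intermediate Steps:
-33822 + (20649 - 2085)/(12833 + 1410) = -33822 + 18564/14243 = -481708182/14243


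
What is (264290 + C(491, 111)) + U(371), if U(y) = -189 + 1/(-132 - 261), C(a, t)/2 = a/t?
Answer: 3840421246/14541 ≈ 2.6411e+5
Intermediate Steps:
C(a, t) = 2*a/t (C(a, t) = 2*(a/t) = 2*a/t)
U(y) = -74278/393 (U(y) = -189 + 1/(-393) = -189 - 1/393 = -74278/393)
(264290 + C(491, 111)) + U(371) = (264290 + 2*491/111) - 74278/393 = (264290 + 2*491*(1/111)) - 74278/393 = (264290 + 982/111) - 74278/393 = 29337172/111 - 74278/393 = 3840421246/14541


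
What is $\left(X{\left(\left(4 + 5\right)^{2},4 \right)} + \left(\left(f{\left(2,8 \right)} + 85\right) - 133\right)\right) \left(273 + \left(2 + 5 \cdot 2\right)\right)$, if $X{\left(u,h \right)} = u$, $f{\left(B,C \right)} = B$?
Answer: $9975$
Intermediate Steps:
$\left(X{\left(\left(4 + 5\right)^{2},4 \right)} + \left(\left(f{\left(2,8 \right)} + 85\right) - 133\right)\right) \left(273 + \left(2 + 5 \cdot 2\right)\right) = \left(\left(4 + 5\right)^{2} + \left(\left(2 + 85\right) - 133\right)\right) \left(273 + \left(2 + 5 \cdot 2\right)\right) = \left(9^{2} + \left(87 - 133\right)\right) \left(273 + \left(2 + 10\right)\right) = \left(81 - 46\right) \left(273 + 12\right) = 35 \cdot 285 = 9975$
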